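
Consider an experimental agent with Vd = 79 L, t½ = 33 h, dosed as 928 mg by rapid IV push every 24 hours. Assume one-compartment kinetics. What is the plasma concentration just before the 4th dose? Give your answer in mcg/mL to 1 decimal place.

f = (1/2)^(τ/t½) = (1/2)^(24/33) ≈ 0.6040.
C₀ = D/Vd = 928/79 ≈ 11.747 mcg/mL.
Before the 4th dose, 3 doses have been given. Superposition: Cmin = C₀·(f + f² + … + f^3).
≈ 11.747 × (0.6040 + 0.3648 + 0.2203) ≈ 11.747 × 1.1891 ≈ 13.968 mcg/mL.

14.0 mcg/mL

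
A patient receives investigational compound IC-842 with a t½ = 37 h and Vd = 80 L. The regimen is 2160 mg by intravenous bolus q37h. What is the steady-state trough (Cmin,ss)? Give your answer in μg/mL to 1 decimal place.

The dosing interval is 1 half-life, so f = 2^(−1) = 0.5.
Accumulation ratio R = 1/(1 − f) = 1/0.5 = 2/1.
Single-dose peak C₀ = D/Vd = 2160/80 = 27 μg/mL.
Steady-state peak Cmax,ss = C₀·R = 27 × 2/1 ≈ 54.000 μg/mL.
Steady-state trough Cmin,ss = Cmax,ss·f ≈ 54.000 × 0.5 ≈ 27.000 μg/mL.

27.0 μg/mL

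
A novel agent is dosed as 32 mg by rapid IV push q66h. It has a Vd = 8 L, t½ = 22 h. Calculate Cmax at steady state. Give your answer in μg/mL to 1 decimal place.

τ = 66 h = 3 half-lives, so f = (1/2)^3 = 0.125.
At steady state, R = 1/(1 − 0.125) = 8/7.
Single-dose peak C₀ = D/Vd = 32/8 = 4 μg/mL.
Steady-state peak Cmax,ss = C₀·R = 4 × 8/7 ≈ 4.571 μg/mL.

4.6 μg/mL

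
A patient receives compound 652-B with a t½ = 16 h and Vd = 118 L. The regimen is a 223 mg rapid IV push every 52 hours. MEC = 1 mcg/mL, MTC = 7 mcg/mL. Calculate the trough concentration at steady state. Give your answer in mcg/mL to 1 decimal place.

0.2 mcg/mL

τ/t½ = 52/16 ≈ 3.25, so fraction remaining f = (1/2)^(52/16) ≈ 0.1051.
Single-dose peak C₀ = D/Vd = 223/118 ≈ 1.890 mcg/mL.
Steady-state trough Cmin,ss = C₀·f/(1−f) ≈ 1.890 × 0.1051/0.8949 ≈ 0.222 mcg/mL.
Trough 0.2 mcg/mL vs MEC 1 mcg/mL: subtherapeutic.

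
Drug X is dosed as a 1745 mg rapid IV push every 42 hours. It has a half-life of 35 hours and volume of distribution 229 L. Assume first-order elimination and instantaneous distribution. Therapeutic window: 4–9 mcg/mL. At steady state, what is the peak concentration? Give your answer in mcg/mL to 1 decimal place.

k = ln2/t½ = ln2/35 ≈ 0.019804 h⁻¹; fraction remaining f = e^(−kτ) = e^(−0.019804×42) ≈ 0.4353.
Accumulation ratio R = 1/(1 − f) ≈ 1/0.5647 ≈ 1.7709.
Single-dose peak C₀ = D/Vd = 1745/229 ≈ 7.620 mcg/mL.
Steady-state peak Cmax,ss = C₀·R ≈ 7.620 × 1.7709 ≈ 13.494 mcg/mL.
Peak 13.5 mcg/mL vs MTC 9 mcg/mL: exceeds toxic threshold.

13.5 mcg/mL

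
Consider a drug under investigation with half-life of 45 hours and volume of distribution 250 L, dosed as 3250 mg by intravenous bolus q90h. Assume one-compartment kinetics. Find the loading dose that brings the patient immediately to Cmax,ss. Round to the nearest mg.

4333 mg

f = (1/2)^(90/45) ≈ 0.250000; accumulation ratio R = 1/(1−f) ≈ 1.33333.
Loading dose to hit Cmax,ss on first dose: D_load = D_maint·R ≈ 3250 × 1.33333 ≈ 4333.32 mg.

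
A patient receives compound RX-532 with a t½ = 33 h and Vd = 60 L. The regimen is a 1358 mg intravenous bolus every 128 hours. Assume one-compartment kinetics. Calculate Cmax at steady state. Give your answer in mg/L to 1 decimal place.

Over one 128-h interval, 128/33 ≈ 3.8788 half-lives elapse, leaving f ≈ 0.0680 of each dose.
Accumulation ratio R = 1/(1 − f) ≈ 1/0.9320 ≈ 1.0730.
Each bolus raises the concentration by D/Vd = 1358/60 ≈ 22.633 mg/L.
Cmax,ss = C₀/(1 − f) ≈ 22.633/0.9320 ≈ 24.284 mg/L.

24.3 mg/L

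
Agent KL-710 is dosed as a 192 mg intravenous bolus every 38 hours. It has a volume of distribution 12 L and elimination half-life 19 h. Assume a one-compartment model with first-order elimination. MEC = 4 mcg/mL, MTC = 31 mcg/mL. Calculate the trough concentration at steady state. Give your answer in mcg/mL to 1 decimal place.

The dosing interval is 2 half-lives, so f = 2^(−2) = 0.25.
At steady state, R = 1/(1 − 0.25) = 4/3.
Single-dose peak C₀ = D/Vd = 192/12 = 16 mcg/mL.
Steady-state peak Cmax,ss = C₀·R = 16 × 4/3 ≈ 21.333 mcg/mL.
Steady-state trough Cmin,ss = Cmax,ss·f ≈ 21.333 × 0.25 ≈ 5.333 mcg/mL.
Trough 5.3 mcg/mL vs MEC 4 mcg/mL: adequate.

5.3 mcg/mL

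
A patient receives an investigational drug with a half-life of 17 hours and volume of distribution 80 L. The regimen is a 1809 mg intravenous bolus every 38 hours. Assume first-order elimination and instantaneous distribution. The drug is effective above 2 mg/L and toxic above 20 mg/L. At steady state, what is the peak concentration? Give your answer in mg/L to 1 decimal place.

28.7 mg/L

Over one 38-h interval, 38/17 ≈ 2.2353 half-lives elapse, leaving f ≈ 0.2124 of each dose.
Accumulation ratio R = 1/(1 − f) ≈ 1/0.7876 ≈ 1.2697.
Single-dose peak C₀ = D/Vd = 1809/80 ≈ 22.613 mg/L.
Steady-state peak Cmax,ss = C₀·R ≈ 22.613 × 1.2697 ≈ 28.712 mg/L.
Peak 28.7 mg/L vs MTC 20 mg/L: exceeds toxic threshold.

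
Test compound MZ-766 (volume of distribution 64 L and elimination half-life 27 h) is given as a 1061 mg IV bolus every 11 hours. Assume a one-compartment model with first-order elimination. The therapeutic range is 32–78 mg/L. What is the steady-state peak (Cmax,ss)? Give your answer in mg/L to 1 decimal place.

Over one 11-h interval, 11/27 ≈ 0.40741 half-lives elapse, leaving f ≈ 0.7540 of each dose.
At steady state, accumulation factor R = 1/(1 − e^(−kτ)) ≈ 4.0650.
Each bolus raises the concentration by D/Vd = 1061/64 ≈ 16.578 mg/L.
Steady-state peak Cmax,ss = C₀·R ≈ 16.578 × 4.0650 ≈ 67.390 mg/L.
Peak 67.4 mg/L vs MTC 78 mg/L: below toxic threshold.

67.4 mg/L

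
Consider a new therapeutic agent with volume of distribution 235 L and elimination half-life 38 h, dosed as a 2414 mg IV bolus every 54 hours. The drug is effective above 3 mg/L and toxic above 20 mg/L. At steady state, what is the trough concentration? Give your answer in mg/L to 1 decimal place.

6.1 mg/L

k = ln2/t½ = ln2/38 ≈ 0.018241 h⁻¹; fraction remaining f = e^(−kτ) = e^(−0.018241×54) ≈ 0.3734.
At steady state, accumulation factor R = 1/(1 − e^(−kτ)) ≈ 1.5959.
Each bolus raises the concentration by D/Vd = 2414/235 ≈ 10.272 mg/L.
Steady-state peak Cmax,ss = C₀·R ≈ 10.272 × 1.5959 ≈ 16.393 mg/L.
Steady-state trough Cmin,ss = Cmax,ss·f ≈ 16.393 × 0.3734 ≈ 6.121 mg/L.
Trough 6.1 mg/L vs MEC 3 mg/L: adequate.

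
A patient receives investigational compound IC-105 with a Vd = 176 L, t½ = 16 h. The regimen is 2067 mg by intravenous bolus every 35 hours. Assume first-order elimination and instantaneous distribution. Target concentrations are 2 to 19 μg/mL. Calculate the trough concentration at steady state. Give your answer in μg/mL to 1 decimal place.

3.3 μg/mL

Over one 35-h interval, 35/16 ≈ 2.1875 half-lives elapse, leaving f ≈ 0.2195 of each dose.
Each bolus raises the concentration by D/Vd = 2067/176 ≈ 11.744 μg/mL.
Steady-state trough Cmin,ss = C₀·f/(1−f) ≈ 11.744 × 0.2195/0.7805 ≈ 3.303 μg/mL.
Trough 3.3 μg/mL vs MEC 2 μg/mL: adequate.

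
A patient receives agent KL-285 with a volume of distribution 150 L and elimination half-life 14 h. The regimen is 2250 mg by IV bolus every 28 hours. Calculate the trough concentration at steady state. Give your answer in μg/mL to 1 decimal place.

τ = 28 h = 2 half-lives, so f = (1/2)^2 = 0.25.
Accumulation ratio R = 1/(1 − f) = 1/0.75 = 4/3.
Single-dose peak C₀ = D/Vd = 2250/150 = 15 μg/mL.
Steady-state peak Cmax,ss = C₀·R = 15 × 4/3 ≈ 20.000 μg/mL.
Steady-state trough Cmin,ss = Cmax,ss·f ≈ 20.000 × 0.25 ≈ 5.000 μg/mL.

5.0 μg/mL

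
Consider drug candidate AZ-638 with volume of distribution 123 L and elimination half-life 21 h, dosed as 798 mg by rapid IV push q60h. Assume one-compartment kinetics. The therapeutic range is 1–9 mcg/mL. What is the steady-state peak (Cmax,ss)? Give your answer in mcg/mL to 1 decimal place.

7.5 mcg/mL

τ/t½ = 60/21 ≈ 2.8571, so fraction remaining f = (1/2)^(60/21) ≈ 0.1380.
Accumulation ratio R = 1/(1 − f) ≈ 1/0.8620 ≈ 1.1601.
Each bolus raises the concentration by D/Vd = 798/123 ≈ 6.488 mcg/mL.
Steady-state peak Cmax,ss = C₀·R ≈ 6.488 × 1.1601 ≈ 7.527 mcg/mL.
Peak 7.5 mcg/mL vs MTC 9 mcg/mL: below toxic threshold.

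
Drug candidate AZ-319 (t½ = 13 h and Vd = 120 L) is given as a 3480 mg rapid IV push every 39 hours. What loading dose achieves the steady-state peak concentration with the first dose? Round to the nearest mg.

3977 mg

f = (1/2)^(39/13) ≈ 0.125000; accumulation ratio R = 1/(1−f) ≈ 1.14286.
Loading dose to hit Cmax,ss on first dose: D_load = D_maint·R ≈ 3480 × 1.14286 ≈ 3977.15 mg.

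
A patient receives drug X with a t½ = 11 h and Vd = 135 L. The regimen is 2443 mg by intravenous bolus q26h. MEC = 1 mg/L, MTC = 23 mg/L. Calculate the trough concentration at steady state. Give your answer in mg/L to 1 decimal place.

4.4 mg/L

τ/t½ = 26/11 ≈ 2.3636, so fraction remaining f = (1/2)^(26/11) ≈ 0.1943.
At steady state, accumulation factor R = 1/(1 − e^(−kτ)) ≈ 1.2412.
Each bolus raises the concentration by D/Vd = 2443/135 ≈ 18.096 mg/L.
Steady-state peak Cmax,ss = C₀·R ≈ 18.096 × 1.2412 ≈ 22.461 mg/L.
One interval later, Cmin,ss = Cmax,ss·e^(−kτ) ≈ 22.461 × 0.1943 ≈ 4.364 mg/L.
Trough 4.4 mg/L vs MEC 1 mg/L: adequate.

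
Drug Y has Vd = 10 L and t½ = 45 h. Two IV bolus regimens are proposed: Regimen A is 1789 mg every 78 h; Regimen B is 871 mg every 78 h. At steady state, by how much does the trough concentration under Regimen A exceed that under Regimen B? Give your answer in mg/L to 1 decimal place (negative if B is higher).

Regimen A: f = (1/2)^(78/45) ≈ 0.3008; Cmin,ss = (1789/10)·f/(1−f) ≈ 76.964 mg/L.
Regimen B: f = (1/2)^(78/45) ≈ 0.3008; Cmin,ss = (871/10)·f/(1−f) ≈ 37.471 mg/L.
Difference ≈ 76.964 − 37.471 ≈ 39.493 mg/L.

39.5 mg/L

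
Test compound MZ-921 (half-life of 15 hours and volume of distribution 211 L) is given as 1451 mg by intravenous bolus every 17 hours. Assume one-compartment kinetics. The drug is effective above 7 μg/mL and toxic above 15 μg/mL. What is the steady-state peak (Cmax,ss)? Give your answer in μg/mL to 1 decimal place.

12.6 μg/mL

τ/t½ = 17/15 ≈ 1.1333, so fraction remaining f = (1/2)^(17/15) ≈ 0.4559.
Accumulation ratio R = 1/(1 − f) ≈ 1/0.5441 ≈ 1.8379.
Single-dose peak C₀ = D/Vd = 1451/211 ≈ 6.877 μg/mL.
Cmax,ss = C₀/(1 − f) ≈ 6.877/0.5441 ≈ 12.639 μg/mL.
Peak 12.6 μg/mL vs MTC 15 μg/mL: below toxic threshold.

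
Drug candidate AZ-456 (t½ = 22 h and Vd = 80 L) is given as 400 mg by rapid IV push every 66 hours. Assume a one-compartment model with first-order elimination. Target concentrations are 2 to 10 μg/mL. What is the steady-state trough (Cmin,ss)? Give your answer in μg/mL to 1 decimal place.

0.7 μg/mL

The dosing interval is 3 half-lives, so f = 2^(−3) = 0.125.
At steady state, R = 1/(1 − 0.125) = 8/7.
Single-dose peak C₀ = D/Vd = 400/80 = 5 μg/mL.
Steady-state peak Cmax,ss = C₀·R = 5 × 8/7 ≈ 5.714 μg/mL.
Steady-state trough Cmin,ss = Cmax,ss·f ≈ 5.714 × 0.125 ≈ 0.714 μg/mL.
Trough 0.7 μg/mL vs MEC 2 μg/mL: subtherapeutic.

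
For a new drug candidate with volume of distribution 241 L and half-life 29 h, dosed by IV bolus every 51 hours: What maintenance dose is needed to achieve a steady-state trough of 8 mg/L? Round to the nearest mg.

τ/t½ = 51/29 ≈ 1.7586, so f = (1/2)^(51/29) ≈ 0.295531.
Cmin,ss = (D/Vd)·f/(1−f), so D = Cmin,ss·Vd·(1−f)/f.
D = 8 × 241 × (1−f)/f ≈ 8 × 241 × 2.38374 ≈ 4595.85 mg.

4596 mg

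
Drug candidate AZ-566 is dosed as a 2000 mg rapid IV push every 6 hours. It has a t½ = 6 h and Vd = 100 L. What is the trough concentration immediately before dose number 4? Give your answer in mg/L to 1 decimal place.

f = (1/2)^(τ/t½) = (1/2)^(6/6) ≈ 0.5000.
C₀ = D/Vd = 2000/100 ≈ 20.000 mg/L.
Before the 4th dose, 3 doses have been given. Superposition: Cmin = C₀·(f + f² + … + f^3).
≈ 20.000 × (0.5000 + 0.2500 + 0.1250) ≈ 20.000 × 0.8750 ≈ 17.500 mg/L.

17.5 mg/L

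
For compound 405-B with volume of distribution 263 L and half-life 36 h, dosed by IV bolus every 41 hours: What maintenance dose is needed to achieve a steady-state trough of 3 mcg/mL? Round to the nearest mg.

948 mg

τ/t½ = 41/36 ≈ 1.1389, so f = (1/2)^(41/36) ≈ 0.454109.
Cmin,ss = (D/Vd)·f/(1−f), so D = Cmin,ss·Vd·(1−f)/f.
D = 3 × 263 × (1−f)/f ≈ 3 × 263 × 1.20211 ≈ 948.46 mg.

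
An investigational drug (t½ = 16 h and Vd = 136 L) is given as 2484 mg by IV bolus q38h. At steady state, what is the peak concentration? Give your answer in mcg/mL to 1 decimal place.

τ/t½ = 38/16 ≈ 2.375, so fraction remaining f = (1/2)^(38/16) ≈ 0.1928.
Accumulation ratio R = 1/(1 − f) ≈ 1/0.8072 ≈ 1.2389.
Single-dose peak C₀ = D/Vd = 2484/136 ≈ 18.265 mcg/mL.
Cmax,ss = C₀/(1 − f) ≈ 18.265/0.8072 ≈ 22.628 mcg/mL.

22.6 mcg/mL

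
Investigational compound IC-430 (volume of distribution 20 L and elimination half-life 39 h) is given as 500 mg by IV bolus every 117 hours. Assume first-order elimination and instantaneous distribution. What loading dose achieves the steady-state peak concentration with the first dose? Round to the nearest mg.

f = (1/2)^(117/39) ≈ 0.125000; accumulation ratio R = 1/(1−f) ≈ 1.14286.
Loading dose to hit Cmax,ss on first dose: D_load = D_maint·R ≈ 500 × 1.14286 ≈ 571.43 mg.

571 mg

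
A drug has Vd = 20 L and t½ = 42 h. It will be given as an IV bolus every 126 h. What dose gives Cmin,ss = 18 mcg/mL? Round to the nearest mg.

τ/t½ = 126/42 ≈ 3, so f = (1/2)^(126/42) ≈ 0.125000.
Cmin,ss = (D/Vd)·f/(1−f), so D = Cmin,ss·Vd·(1−f)/f.
D = 18 × 20 × (1−f)/f ≈ 18 × 20 × 7.00000 ≈ 2520.00 mg.

2520 mg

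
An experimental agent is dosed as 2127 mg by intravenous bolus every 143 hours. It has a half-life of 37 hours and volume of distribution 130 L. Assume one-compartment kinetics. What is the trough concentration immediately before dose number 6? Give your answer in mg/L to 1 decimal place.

1.2 mg/L

f = (1/2)^(τ/t½) = (1/2)^(143/37) ≈ 0.0686.
C₀ = D/Vd = 2127/130 ≈ 16.362 mg/L.
Before the 6th dose, 5 doses have been given. Superposition: Cmin = C₀·(f + f² + … + f^5).
≈ 16.362 × (0.0686 + 0.0047 + 0.0003 + 0.0000 + 0.0000) ≈ 16.362 × 0.0736 ≈ 1.204 mg/L.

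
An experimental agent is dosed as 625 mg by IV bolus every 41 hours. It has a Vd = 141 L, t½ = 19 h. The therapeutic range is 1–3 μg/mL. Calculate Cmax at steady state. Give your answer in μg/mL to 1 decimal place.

5.7 μg/mL

Over one 41-h interval, 41/19 ≈ 2.1579 half-lives elapse, leaving f ≈ 0.2241 of each dose.
At steady state, accumulation factor R = 1/(1 − e^(−kτ)) ≈ 1.2888.
Single-dose peak C₀ = D/Vd = 625/141 ≈ 4.433 μg/mL.
Steady-state peak Cmax,ss = C₀·R ≈ 4.433 × 1.2888 ≈ 5.713 μg/mL.
Peak 5.7 μg/mL vs MTC 3 μg/mL: exceeds toxic threshold.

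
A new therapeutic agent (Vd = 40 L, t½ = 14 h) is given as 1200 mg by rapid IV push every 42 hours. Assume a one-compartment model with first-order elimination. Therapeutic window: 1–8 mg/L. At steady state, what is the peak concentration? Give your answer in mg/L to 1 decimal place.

The dosing interval is 3 half-lives, so f = 2^(−3) = 0.125.
At steady state, R = 1/(1 − 0.125) = 8/7.
Single-dose peak C₀ = D/Vd = 1200/40 = 30 mg/L.
Steady-state peak Cmax,ss = C₀·R = 30 × 8/7 ≈ 34.286 mg/L.
Peak 34.3 mg/L vs MTC 8 mg/L: exceeds toxic threshold.

34.3 mg/L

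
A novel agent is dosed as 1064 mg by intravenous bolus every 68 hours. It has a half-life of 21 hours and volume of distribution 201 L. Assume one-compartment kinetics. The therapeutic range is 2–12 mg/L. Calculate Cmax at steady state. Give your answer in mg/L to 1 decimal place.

5.9 mg/L

Over one 68-h interval, 68/21 ≈ 3.2381 half-lives elapse, leaving f ≈ 0.1060 of each dose.
At steady state, accumulation factor R = 1/(1 − e^(−kτ)) ≈ 1.1186.
Single-dose peak C₀ = D/Vd = 1064/201 ≈ 5.294 mg/L.
Cmax,ss = C₀/(1 − f) ≈ 5.294/0.8940 ≈ 5.922 mg/L.
Peak 5.9 mg/L vs MTC 12 mg/L: below toxic threshold.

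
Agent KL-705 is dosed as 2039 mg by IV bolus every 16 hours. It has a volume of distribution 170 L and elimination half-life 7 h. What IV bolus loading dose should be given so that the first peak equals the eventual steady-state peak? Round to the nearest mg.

2565 mg

f = (1/2)^(16/7) ≈ 0.205084; accumulation ratio R = 1/(1−f) ≈ 1.25799.
Loading dose to hit Cmax,ss on first dose: D_load = D_maint·R ≈ 2039 × 1.25799 ≈ 2565.04 mg.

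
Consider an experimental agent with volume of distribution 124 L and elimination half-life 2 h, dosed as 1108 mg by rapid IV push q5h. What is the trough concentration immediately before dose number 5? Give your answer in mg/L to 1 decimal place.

1.9 mg/L

f = (1/2)^(τ/t½) = (1/2)^(5/2) ≈ 0.1768.
C₀ = D/Vd = 1108/124 ≈ 8.935 mg/L.
Before the 5th dose, 4 doses have been given. Superposition: Cmin = C₀·(f + f² + … + f^4).
≈ 8.935 × (0.1768 + 0.0313 + 0.0055 + 0.0010) ≈ 8.935 × 0.2146 ≈ 1.917 mg/L.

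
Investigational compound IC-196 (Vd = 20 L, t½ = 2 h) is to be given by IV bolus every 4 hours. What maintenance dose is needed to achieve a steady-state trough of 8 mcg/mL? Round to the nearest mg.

τ/t½ = 4/2 ≈ 2, so f = (1/2)^(4/2) ≈ 0.250000.
Cmin,ss = (D/Vd)·f/(1−f), so D = Cmin,ss·Vd·(1−f)/f.
D = 8 × 20 × (1−f)/f ≈ 8 × 20 × 3.00000 ≈ 480.00 mg.

480 mg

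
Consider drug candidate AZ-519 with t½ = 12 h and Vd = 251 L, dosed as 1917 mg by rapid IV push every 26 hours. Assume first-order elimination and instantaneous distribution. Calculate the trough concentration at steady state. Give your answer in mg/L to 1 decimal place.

2.2 mg/L

τ/t½ = 26/12 ≈ 2.1667, so fraction remaining f = (1/2)^(26/12) ≈ 0.2227.
Each bolus raises the concentration by D/Vd = 1917/251 ≈ 7.637 mg/L.
Steady-state trough Cmin,ss = C₀·f/(1−f) ≈ 7.637 × 0.2227/0.7773 ≈ 2.188 mg/L.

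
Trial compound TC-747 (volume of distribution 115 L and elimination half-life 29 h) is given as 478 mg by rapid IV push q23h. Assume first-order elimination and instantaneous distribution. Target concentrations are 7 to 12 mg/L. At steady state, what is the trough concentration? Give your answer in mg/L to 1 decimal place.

Over one 23-h interval, 23/29 ≈ 0.7931 half-lives elapse, leaving f ≈ 0.5771 of each dose.
Accumulation ratio R = 1/(1 − f) ≈ 1/0.4229 ≈ 2.3646.
Each bolus raises the concentration by D/Vd = 478/115 ≈ 4.157 mg/L.
Cmax,ss = C₀/(1 − f) ≈ 4.157/0.4229 ≈ 9.830 mg/L.
One interval later, Cmin,ss = Cmax,ss·e^(−kτ) ≈ 9.830 × 0.5771 ≈ 5.673 mg/L.
Trough 5.7 mg/L vs MEC 7 mg/L: subtherapeutic.

5.7 mg/L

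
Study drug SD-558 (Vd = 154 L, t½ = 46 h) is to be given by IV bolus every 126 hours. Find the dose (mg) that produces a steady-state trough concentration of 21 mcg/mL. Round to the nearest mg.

τ/t½ = 126/46 ≈ 2.7391, so f = (1/2)^(126/46) ≈ 0.149775.
Cmin,ss = (D/Vd)·f/(1−f), so D = Cmin,ss·Vd·(1−f)/f.
D = 21 × 154 × (1−f)/f ≈ 21 × 154 × 5.67668 ≈ 18358.38 mg.

18358 mg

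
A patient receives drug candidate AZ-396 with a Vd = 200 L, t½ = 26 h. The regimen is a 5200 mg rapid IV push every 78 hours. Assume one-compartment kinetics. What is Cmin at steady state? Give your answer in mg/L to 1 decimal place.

3.7 mg/L

τ = 78 h = 3 half-lives, so f = (1/2)^3 = 0.125.
Accumulation ratio R = 1/(1 − f) = 1/0.875 = 8/7.
Single-dose peak C₀ = D/Vd = 5200/200 = 26 mg/L.
Steady-state peak Cmax,ss = C₀·R = 26 × 8/7 ≈ 29.714 mg/L.
Steady-state trough Cmin,ss = Cmax,ss·f ≈ 29.714 × 0.125 ≈ 3.714 mg/L.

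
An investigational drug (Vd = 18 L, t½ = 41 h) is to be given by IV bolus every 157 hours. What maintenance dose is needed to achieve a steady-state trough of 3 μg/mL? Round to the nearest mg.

714 mg

τ/t½ = 157/41 ≈ 3.8293, so f = (1/2)^(157/41) ≈ 0.070352.
Cmin,ss = (D/Vd)·f/(1−f), so D = Cmin,ss·Vd·(1−f)/f.
D = 3 × 18 × (1−f)/f ≈ 3 × 18 × 13.21424 ≈ 713.57 mg.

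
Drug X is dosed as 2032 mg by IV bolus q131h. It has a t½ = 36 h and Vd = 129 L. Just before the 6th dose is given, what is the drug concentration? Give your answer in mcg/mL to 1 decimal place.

f = (1/2)^(τ/t½) = (1/2)^(131/36) ≈ 0.0803.
C₀ = D/Vd = 2032/129 ≈ 15.752 mcg/mL.
Before the 6th dose, 5 doses have been given. Superposition: Cmin = C₀·(f + f² + … + f^5).
≈ 15.752 × (0.0803 + 0.0064 + 0.0005 + 0.0000 + 0.0000) ≈ 15.752 × 0.0872 ≈ 1.374 mcg/mL.

1.4 mcg/mL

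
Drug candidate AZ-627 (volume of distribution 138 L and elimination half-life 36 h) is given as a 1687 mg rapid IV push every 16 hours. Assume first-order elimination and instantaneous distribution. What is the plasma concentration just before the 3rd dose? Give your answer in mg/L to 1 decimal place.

f = (1/2)^(τ/t½) = (1/2)^(16/36) ≈ 0.7349.
C₀ = D/Vd = 1687/138 ≈ 12.225 mg/L.
Before the 3rd dose, 2 doses have been given. Superposition: Cmin = C₀·(f + f²).
≈ 12.225 × (0.7349 + 0.5401) ≈ 12.225 × 1.2750 ≈ 15.587 mg/L.

15.6 mg/L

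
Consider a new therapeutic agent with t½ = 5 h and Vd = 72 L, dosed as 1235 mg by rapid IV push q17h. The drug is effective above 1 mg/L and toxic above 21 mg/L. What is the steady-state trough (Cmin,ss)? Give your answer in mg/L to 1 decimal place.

k = ln2/t½ = ln2/5 ≈ 0.138629 h⁻¹; fraction remaining f = e^(−kτ) = e^(−0.138629×17) ≈ 0.0947.
Accumulation ratio R = 1/(1 − f) ≈ 1/0.9053 ≈ 1.1046.
Each bolus raises the concentration by D/Vd = 1235/72 ≈ 17.153 mg/L.
Steady-state peak Cmax,ss = C₀·R ≈ 17.153 × 1.1046 ≈ 18.947 mg/L.
Steady-state trough Cmin,ss = Cmax,ss·f ≈ 18.947 × 0.0947 ≈ 1.794 mg/L.
Trough 1.8 mg/L vs MEC 1 mg/L: adequate.

1.8 mg/L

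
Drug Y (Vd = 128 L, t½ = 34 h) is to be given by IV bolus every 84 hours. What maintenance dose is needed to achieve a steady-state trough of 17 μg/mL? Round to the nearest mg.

τ/t½ = 84/34 ≈ 2.4706, so f = (1/2)^(84/34) ≈ 0.180418.
Cmin,ss = (D/Vd)·f/(1−f), so D = Cmin,ss·Vd·(1−f)/f.
D = 17 × 128 × (1−f)/f ≈ 17 × 128 × 4.54268 ≈ 9884.87 mg.

9885 mg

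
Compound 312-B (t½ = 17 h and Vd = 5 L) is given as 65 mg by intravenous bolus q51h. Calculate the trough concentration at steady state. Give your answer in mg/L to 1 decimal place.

1.9 mg/L

τ = 51 h = 3 half-lives, so f = (1/2)^3 = 0.125.
Accumulation ratio R = 1/(1 − f) = 1/0.875 = 8/7.
Single-dose peak C₀ = D/Vd = 65/5 = 13 mg/L.
Steady-state peak Cmax,ss = C₀·R = 13 × 8/7 ≈ 14.857 mg/L.
Steady-state trough Cmin,ss = Cmax,ss·f ≈ 14.857 × 0.125 ≈ 1.857 mg/L.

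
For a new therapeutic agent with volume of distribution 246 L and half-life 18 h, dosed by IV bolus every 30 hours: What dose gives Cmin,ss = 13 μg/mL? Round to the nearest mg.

6955 mg

τ/t½ = 30/18 ≈ 1.6667, so f = (1/2)^(30/18) ≈ 0.314980.
Cmin,ss = (D/Vd)·f/(1−f), so D = Cmin,ss·Vd·(1−f)/f.
D = 13 × 246 × (1−f)/f ≈ 13 × 246 × 2.17480 ≈ 6955.01 mg.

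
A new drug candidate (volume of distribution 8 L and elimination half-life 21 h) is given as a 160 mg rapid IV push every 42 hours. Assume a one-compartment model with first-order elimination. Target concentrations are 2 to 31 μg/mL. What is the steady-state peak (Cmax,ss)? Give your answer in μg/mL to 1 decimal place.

The dosing interval is 2 half-lives, so f = 2^(−2) = 0.25.
Accumulation ratio R = 1/(1 − f) = 1/0.75 = 4/3.
Single-dose peak C₀ = D/Vd = 160/8 = 20 μg/mL.
Steady-state peak Cmax,ss = C₀·R = 20 × 4/3 ≈ 26.667 μg/mL.
Peak 26.7 μg/mL vs MTC 31 μg/mL: below toxic threshold.

26.7 μg/mL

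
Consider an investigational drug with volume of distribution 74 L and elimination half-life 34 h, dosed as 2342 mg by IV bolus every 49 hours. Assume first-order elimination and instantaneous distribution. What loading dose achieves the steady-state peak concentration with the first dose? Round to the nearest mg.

f = (1/2)^(49/34) ≈ 0.368267; accumulation ratio R = 1/(1−f) ≈ 1.58295.
Loading dose to hit Cmax,ss on first dose: D_load = D_maint·R ≈ 2342 × 1.58295 ≈ 3707.27 mg.

3707 mg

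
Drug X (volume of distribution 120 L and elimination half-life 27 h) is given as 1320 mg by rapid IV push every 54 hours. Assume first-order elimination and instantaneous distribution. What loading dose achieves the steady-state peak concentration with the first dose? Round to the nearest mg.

1760 mg

f = (1/2)^(54/27) ≈ 0.250000; accumulation ratio R = 1/(1−f) ≈ 1.33333.
Loading dose to hit Cmax,ss on first dose: D_load = D_maint·R ≈ 1320 × 1.33333 ≈ 1760.00 mg.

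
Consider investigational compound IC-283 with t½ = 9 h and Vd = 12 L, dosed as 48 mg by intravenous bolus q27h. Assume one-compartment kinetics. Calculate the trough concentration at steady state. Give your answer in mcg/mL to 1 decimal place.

The dosing interval is 3 half-lives, so f = 2^(−3) = 0.125.
Accumulation ratio R = 1/(1 − f) = 1/0.875 = 8/7.
Single-dose peak C₀ = D/Vd = 48/12 = 4 mcg/mL.
Steady-state peak Cmax,ss = C₀·R = 4 × 8/7 ≈ 4.571 mcg/mL.
Steady-state trough Cmin,ss = Cmax,ss·f ≈ 4.571 × 0.125 ≈ 0.571 mcg/mL.

0.6 mcg/mL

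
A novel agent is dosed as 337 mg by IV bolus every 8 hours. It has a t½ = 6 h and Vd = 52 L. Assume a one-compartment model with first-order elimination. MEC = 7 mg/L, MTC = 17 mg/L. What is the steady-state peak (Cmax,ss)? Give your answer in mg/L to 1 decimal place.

10.7 mg/L

τ/t½ = 8/6 ≈ 1.3333, so fraction remaining f = (1/2)^(8/6) ≈ 0.3969.
Accumulation ratio R = 1/(1 − f) ≈ 1/0.6031 ≈ 1.6581.
Single-dose peak C₀ = D/Vd = 337/52 ≈ 6.481 mg/L.
Steady-state peak Cmax,ss = C₀·R ≈ 6.481 × 1.6581 ≈ 10.746 mg/L.
Peak 10.7 mg/L vs MTC 17 mg/L: below toxic threshold.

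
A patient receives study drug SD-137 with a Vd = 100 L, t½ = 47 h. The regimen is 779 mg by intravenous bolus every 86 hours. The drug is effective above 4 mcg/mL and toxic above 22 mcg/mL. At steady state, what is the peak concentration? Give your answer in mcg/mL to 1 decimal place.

10.8 mcg/mL

τ/t½ = 86/47 ≈ 1.8298, so fraction remaining f = (1/2)^(86/47) ≈ 0.2813.
At steady state, accumulation factor R = 1/(1 − e^(−kτ)) ≈ 1.3914.
Each bolus raises the concentration by D/Vd = 779/100 ≈ 7.790 mcg/mL.
Steady-state peak Cmax,ss = C₀·R ≈ 7.790 × 1.3914 ≈ 10.839 mcg/mL.
Peak 10.8 mcg/mL vs MTC 22 mcg/mL: below toxic threshold.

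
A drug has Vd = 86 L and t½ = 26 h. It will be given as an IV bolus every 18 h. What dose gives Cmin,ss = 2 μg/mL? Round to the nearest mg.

106 mg

τ/t½ = 18/26 ≈ 0.69231, so f = (1/2)^(18/26) ≈ 0.618863.
Cmin,ss = (D/Vd)·f/(1−f), so D = Cmin,ss·Vd·(1−f)/f.
D = 2 × 86 × (1−f)/f ≈ 2 × 86 × 0.61587 ≈ 105.93 mg.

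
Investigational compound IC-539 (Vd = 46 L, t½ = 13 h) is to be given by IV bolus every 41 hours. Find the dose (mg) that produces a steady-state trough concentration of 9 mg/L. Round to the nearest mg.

3271 mg

τ/t½ = 41/13 ≈ 3.1538, so f = (1/2)^(41/13) ≈ 0.112356.
Cmin,ss = (D/Vd)·f/(1−f), so D = Cmin,ss·Vd·(1−f)/f.
D = 9 × 46 × (1−f)/f ≈ 9 × 46 × 7.90028 ≈ 3270.72 mg.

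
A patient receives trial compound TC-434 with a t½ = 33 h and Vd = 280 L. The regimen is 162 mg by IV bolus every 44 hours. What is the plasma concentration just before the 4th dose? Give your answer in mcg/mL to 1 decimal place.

0.4 mcg/mL

f = (1/2)^(τ/t½) = (1/2)^(44/33) ≈ 0.3969.
C₀ = D/Vd = 162/280 ≈ 0.579 mcg/mL.
Before the 4th dose, 3 doses have been given. Superposition: Cmin = C₀·(f + f² + … + f^3).
≈ 0.579 × (0.3969 + 0.1575 + 0.0625) ≈ 0.579 × 0.6169 ≈ 0.357 mcg/mL.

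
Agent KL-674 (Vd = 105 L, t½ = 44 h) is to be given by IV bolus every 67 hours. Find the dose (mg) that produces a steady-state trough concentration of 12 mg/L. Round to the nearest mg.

2360 mg

τ/t½ = 67/44 ≈ 1.5227, so f = (1/2)^(67/44) ≈ 0.348027.
Cmin,ss = (D/Vd)·f/(1−f), so D = Cmin,ss·Vd·(1−f)/f.
D = 12 × 105 × (1−f)/f ≈ 12 × 105 × 1.87334 ≈ 2360.41 mg.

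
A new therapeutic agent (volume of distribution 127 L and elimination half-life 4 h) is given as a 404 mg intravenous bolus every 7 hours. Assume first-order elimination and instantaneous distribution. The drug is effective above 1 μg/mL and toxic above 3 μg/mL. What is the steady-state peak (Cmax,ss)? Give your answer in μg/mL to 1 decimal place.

τ/t½ = 7/4 ≈ 1.75, so fraction remaining f = (1/2)^(7/4) ≈ 0.2973.
At steady state, accumulation factor R = 1/(1 − e^(−kτ)) ≈ 1.4231.
Each bolus raises the concentration by D/Vd = 404/127 ≈ 3.181 μg/mL.
Cmax,ss = C₀/(1 − f) ≈ 3.181/0.7027 ≈ 4.527 μg/mL.
Peak 4.5 μg/mL vs MTC 3 μg/mL: exceeds toxic threshold.

4.5 μg/mL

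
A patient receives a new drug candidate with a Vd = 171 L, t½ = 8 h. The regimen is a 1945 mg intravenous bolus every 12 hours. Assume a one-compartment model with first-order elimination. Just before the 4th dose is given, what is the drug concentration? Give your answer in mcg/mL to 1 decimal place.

f = (1/2)^(τ/t½) = (1/2)^(12/8) ≈ 0.3536.
C₀ = D/Vd = 1945/171 ≈ 11.374 mcg/mL.
Before the 4th dose, 3 doses have been given. Superposition: Cmin = C₀·(f + f² + … + f^3).
≈ 11.374 × (0.3536 + 0.1250 + 0.0442) ≈ 11.374 × 0.5228 ≈ 5.946 mcg/mL.

5.9 mcg/mL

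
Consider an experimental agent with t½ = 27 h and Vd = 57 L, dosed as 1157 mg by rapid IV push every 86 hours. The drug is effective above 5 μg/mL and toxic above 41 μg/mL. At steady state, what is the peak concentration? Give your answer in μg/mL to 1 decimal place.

22.8 μg/mL

τ/t½ = 86/27 ≈ 3.1852, so fraction remaining f = (1/2)^(86/27) ≈ 0.1099.
At steady state, accumulation factor R = 1/(1 − e^(−kτ)) ≈ 1.1235.
Each bolus raises the concentration by D/Vd = 1157/57 ≈ 20.298 μg/mL.
Steady-state peak Cmax,ss = C₀·R ≈ 20.298 × 1.1235 ≈ 22.805 μg/mL.
Peak 22.8 μg/mL vs MTC 41 μg/mL: below toxic threshold.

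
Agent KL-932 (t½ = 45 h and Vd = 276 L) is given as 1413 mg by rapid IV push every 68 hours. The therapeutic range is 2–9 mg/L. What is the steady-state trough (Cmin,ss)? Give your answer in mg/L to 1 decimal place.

2.8 mg/L

τ/t½ = 68/45 ≈ 1.5111, so fraction remaining f = (1/2)^(68/45) ≈ 0.3508.
Each bolus raises the concentration by D/Vd = 1413/276 ≈ 5.120 mg/L.
Steady-state trough Cmin,ss = C₀·f/(1−f) ≈ 5.120 × 0.3508/0.6492 ≈ 2.767 mg/L.
Trough 2.8 mg/L vs MEC 2 mg/L: adequate.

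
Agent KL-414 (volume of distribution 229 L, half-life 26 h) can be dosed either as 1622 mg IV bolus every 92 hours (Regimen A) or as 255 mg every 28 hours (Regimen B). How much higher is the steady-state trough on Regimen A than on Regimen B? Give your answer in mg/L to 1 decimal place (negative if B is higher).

Regimen A: f = (1/2)^(92/26) ≈ 0.0861; Cmin,ss = (1622/229)·f/(1−f) ≈ 0.667 mg/L.
Regimen B: f = (1/2)^(28/26) ≈ 0.4740; Cmin,ss = (255/229)·f/(1−f) ≈ 1.003 mg/L.
Difference ≈ 0.667 − 1.003 ≈ -0.336 mg/L.

-0.3 mg/L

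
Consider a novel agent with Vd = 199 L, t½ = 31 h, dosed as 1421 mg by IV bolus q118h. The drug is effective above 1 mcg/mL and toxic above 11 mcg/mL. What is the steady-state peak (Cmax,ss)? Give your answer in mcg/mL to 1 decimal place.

7.7 mcg/mL

τ/t½ = 118/31 ≈ 3.8065, so fraction remaining f = (1/2)^(118/31) ≈ 0.0715.
At steady state, accumulation factor R = 1/(1 − e^(−kτ)) ≈ 1.0770.
Single-dose peak C₀ = D/Vd = 1421/199 ≈ 7.141 mcg/mL.
Steady-state peak Cmax,ss = C₀·R ≈ 7.141 × 1.0770 ≈ 7.691 mcg/mL.
Peak 7.7 mcg/mL vs MTC 11 mcg/mL: below toxic threshold.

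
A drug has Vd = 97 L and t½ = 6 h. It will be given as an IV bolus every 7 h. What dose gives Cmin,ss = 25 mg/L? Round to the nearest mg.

3019 mg

τ/t½ = 7/6 ≈ 1.1667, so f = (1/2)^(7/6) ≈ 0.445449.
Cmin,ss = (D/Vd)·f/(1−f), so D = Cmin,ss·Vd·(1−f)/f.
D = 25 × 97 × (1−f)/f ≈ 25 × 97 × 1.24493 ≈ 3018.96 mg.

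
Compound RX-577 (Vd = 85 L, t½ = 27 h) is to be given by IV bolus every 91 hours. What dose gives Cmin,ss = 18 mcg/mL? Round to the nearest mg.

τ/t½ = 91/27 ≈ 3.3704, so f = (1/2)^(91/27) ≈ 0.096698.
Cmin,ss = (D/Vd)·f/(1−f), so D = Cmin,ss·Vd·(1−f)/f.
D = 18 × 85 × (1−f)/f ≈ 18 × 85 × 9.34148 ≈ 14292.46 mg.

14292 mg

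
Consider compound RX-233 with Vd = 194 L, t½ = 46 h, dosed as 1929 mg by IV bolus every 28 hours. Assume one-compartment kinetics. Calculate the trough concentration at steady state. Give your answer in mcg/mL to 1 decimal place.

τ/t½ = 28/46 ≈ 0.6087, so fraction remaining f = (1/2)^(28/46) ≈ 0.6558.
At steady state, accumulation factor R = 1/(1 − e^(−kτ)) ≈ 2.9053.
Single-dose peak C₀ = D/Vd = 1929/194 ≈ 9.943 mcg/mL.
Steady-state peak Cmax,ss = C₀·R ≈ 9.943 × 2.9053 ≈ 28.887 mcg/mL.
Steady-state trough Cmin,ss = Cmax,ss·f ≈ 28.887 × 0.6558 ≈ 18.944 mcg/mL.

18.9 mcg/mL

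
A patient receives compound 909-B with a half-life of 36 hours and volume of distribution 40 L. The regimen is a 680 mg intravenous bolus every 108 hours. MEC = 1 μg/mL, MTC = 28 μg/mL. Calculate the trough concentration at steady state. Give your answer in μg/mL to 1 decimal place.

2.4 μg/mL

The dosing interval is 3 half-lives, so f = 2^(−3) = 0.125.
Accumulation ratio R = 1/(1 − f) = 1/0.875 = 8/7.
Single-dose peak C₀ = D/Vd = 680/40 = 17 μg/mL.
Steady-state peak Cmax,ss = C₀·R = 17 × 8/7 ≈ 19.429 μg/mL.
Steady-state trough Cmin,ss = Cmax,ss·f ≈ 19.429 × 0.125 ≈ 2.429 μg/mL.
Trough 2.4 μg/mL vs MEC 1 μg/mL: adequate.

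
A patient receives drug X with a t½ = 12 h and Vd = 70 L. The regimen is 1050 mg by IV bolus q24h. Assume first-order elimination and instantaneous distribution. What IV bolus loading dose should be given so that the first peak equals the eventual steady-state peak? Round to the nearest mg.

f = (1/2)^(24/12) ≈ 0.250000; accumulation ratio R = 1/(1−f) ≈ 1.33333.
Loading dose to hit Cmax,ss on first dose: D_load = D_maint·R ≈ 1050 × 1.33333 ≈ 1400.00 mg.

1400 mg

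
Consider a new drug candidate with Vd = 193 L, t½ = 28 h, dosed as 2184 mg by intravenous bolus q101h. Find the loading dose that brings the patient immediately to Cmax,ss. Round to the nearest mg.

f = (1/2)^(101/28) ≈ 0.082062; accumulation ratio R = 1/(1−f) ≈ 1.08940.
Loading dose to hit Cmax,ss on first dose: D_load = D_maint·R ≈ 2184 × 1.08940 ≈ 2379.25 mg.

2379 mg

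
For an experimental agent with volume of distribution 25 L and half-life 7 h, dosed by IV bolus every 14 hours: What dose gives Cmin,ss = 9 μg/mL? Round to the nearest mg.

τ/t½ = 14/7 ≈ 2, so f = (1/2)^(14/7) ≈ 0.250000.
Cmin,ss = (D/Vd)·f/(1−f), so D = Cmin,ss·Vd·(1−f)/f.
D = 9 × 25 × (1−f)/f ≈ 9 × 25 × 3.00000 ≈ 675.00 mg.

675 mg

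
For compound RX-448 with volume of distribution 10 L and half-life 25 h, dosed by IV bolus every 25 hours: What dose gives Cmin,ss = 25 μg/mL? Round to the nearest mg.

250 mg

τ/t½ = 25/25 ≈ 1, so f = (1/2)^(25/25) ≈ 0.500000.
Cmin,ss = (D/Vd)·f/(1−f), so D = Cmin,ss·Vd·(1−f)/f.
D = 25 × 10 × (1−f)/f ≈ 25 × 10 × 1.00000 ≈ 250.00 mg.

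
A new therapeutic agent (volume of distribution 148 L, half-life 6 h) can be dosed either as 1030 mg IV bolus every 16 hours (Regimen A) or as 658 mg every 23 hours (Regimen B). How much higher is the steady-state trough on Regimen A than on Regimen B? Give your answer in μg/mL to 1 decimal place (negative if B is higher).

Regimen A: f = (1/2)^(16/6) ≈ 0.1575; Cmin,ss = (1030/148)·f/(1−f) ≈ 1.301 μg/mL.
Regimen B: f = (1/2)^(23/6) ≈ 0.0702; Cmin,ss = (658/148)·f/(1−f) ≈ 0.336 μg/mL.
Difference ≈ 1.301 − 0.336 ≈ 0.965 μg/mL.

1.0 μg/mL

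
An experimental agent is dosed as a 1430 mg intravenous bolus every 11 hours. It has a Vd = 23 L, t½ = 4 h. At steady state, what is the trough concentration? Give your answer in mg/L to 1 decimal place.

Over one 11-h interval, 11/4 ≈ 2.75 half-lives elapse, leaving f ≈ 0.1487 of each dose.
Each bolus raises the concentration by D/Vd = 1430/23 ≈ 62.174 mg/L.
Steady-state trough Cmin,ss = C₀·f/(1−f) ≈ 62.174 × 0.1487/0.8513 ≈ 10.860 mg/L.

10.9 mg/L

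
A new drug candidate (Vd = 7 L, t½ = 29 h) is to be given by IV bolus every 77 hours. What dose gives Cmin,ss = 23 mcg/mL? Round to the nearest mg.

τ/t½ = 77/29 ≈ 2.6552, so f = (1/2)^(77/29) ≈ 0.158750.
Cmin,ss = (D/Vd)·f/(1−f), so D = Cmin,ss·Vd·(1−f)/f.
D = 23 × 7 × (1−f)/f ≈ 23 × 7 × 5.29921 ≈ 853.17 mg.

853 mg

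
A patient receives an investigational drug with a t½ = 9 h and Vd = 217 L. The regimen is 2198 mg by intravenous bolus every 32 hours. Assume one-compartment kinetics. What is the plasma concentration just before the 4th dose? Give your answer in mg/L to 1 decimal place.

0.9 mg/L

f = (1/2)^(τ/t½) = (1/2)^(32/9) ≈ 0.0850.
C₀ = D/Vd = 2198/217 ≈ 10.129 mg/L.
Before the 4th dose, 3 doses have been given. Superposition: Cmin = C₀·(f + f² + … + f^3).
≈ 10.129 × (0.0850 + 0.0072 + 0.0006) ≈ 10.129 × 0.0928 ≈ 0.940 mg/L.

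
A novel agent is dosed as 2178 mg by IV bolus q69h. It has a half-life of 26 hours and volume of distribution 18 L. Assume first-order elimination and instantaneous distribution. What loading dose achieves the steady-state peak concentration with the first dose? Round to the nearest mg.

f = (1/2)^(69/26) ≈ 0.158896; accumulation ratio R = 1/(1−f) ≈ 1.18891.
Loading dose to hit Cmax,ss on first dose: D_load = D_maint·R ≈ 2178 × 1.18891 ≈ 2589.45 mg.

2589 mg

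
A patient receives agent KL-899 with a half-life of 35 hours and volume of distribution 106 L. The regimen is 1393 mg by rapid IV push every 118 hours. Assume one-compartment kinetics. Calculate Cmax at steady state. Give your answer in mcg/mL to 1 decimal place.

Over one 118-h interval, 118/35 ≈ 3.3714 half-lives elapse, leaving f ≈ 0.0966 of each dose.
At steady state, accumulation factor R = 1/(1 − e^(−kτ)) ≈ 1.1069.
Each bolus raises the concentration by D/Vd = 1393/106 ≈ 13.142 mcg/mL.
Steady-state peak Cmax,ss = C₀·R ≈ 13.142 × 1.1069 ≈ 14.547 mcg/mL.

14.5 mcg/mL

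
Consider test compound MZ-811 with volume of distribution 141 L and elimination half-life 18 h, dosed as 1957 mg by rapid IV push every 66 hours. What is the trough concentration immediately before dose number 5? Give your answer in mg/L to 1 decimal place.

f = (1/2)^(τ/t½) = (1/2)^(66/18) ≈ 0.0787.
C₀ = D/Vd = 1957/141 ≈ 13.879 mg/L.
Before the 5th dose, 4 doses have been given. Superposition: Cmin = C₀·(f + f² + … + f^4).
≈ 13.879 × (0.0787 + 0.0062 + 0.0005 + 0.0000) ≈ 13.879 × 0.0854 ≈ 1.185 mg/L.

1.2 mg/L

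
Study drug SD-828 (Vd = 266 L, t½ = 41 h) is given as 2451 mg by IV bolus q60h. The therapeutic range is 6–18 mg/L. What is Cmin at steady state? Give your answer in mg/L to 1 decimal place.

5.2 mg/L

Over one 60-h interval, 60/41 ≈ 1.4634 half-lives elapse, leaving f ≈ 0.3626 of each dose.
Accumulation ratio R = 1/(1 − f) ≈ 1/0.6374 ≈ 1.5689.
Each bolus raises the concentration by D/Vd = 2451/266 ≈ 9.214 mg/L.
Cmax,ss = C₀/(1 − f) ≈ 9.214/0.6374 ≈ 14.456 mg/L.
Steady-state trough Cmin,ss = Cmax,ss·f ≈ 14.456 × 0.3626 ≈ 5.242 mg/L.
Trough 5.2 mg/L vs MEC 6 mg/L: subtherapeutic.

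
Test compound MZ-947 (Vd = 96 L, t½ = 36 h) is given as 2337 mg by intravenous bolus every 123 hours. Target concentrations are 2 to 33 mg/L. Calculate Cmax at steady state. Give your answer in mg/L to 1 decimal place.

26.9 mg/L

Over one 123-h interval, 123/36 ≈ 3.4167 half-lives elapse, leaving f ≈ 0.0936 of each dose.
At steady state, accumulation factor R = 1/(1 − e^(−kτ)) ≈ 1.1033.
Each bolus raises the concentration by D/Vd = 2337/96 ≈ 24.344 mg/L.
Steady-state peak Cmax,ss = C₀·R ≈ 24.344 × 1.1033 ≈ 26.859 mg/L.
Peak 26.9 mg/L vs MTC 33 mg/L: below toxic threshold.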